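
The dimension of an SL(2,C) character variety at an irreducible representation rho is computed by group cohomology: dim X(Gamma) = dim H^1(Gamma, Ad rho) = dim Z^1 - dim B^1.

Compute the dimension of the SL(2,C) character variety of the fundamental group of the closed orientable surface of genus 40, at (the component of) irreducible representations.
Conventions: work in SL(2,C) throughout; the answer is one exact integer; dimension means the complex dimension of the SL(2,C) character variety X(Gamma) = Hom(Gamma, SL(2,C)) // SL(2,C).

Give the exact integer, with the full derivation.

234

pi_1 of the closed genus-40 surface has 80 generators bound by the single product-of-commutators relator.
A cocycle assigns one sl_2 vector per generator subject to the relator condition d_2(z) = 0: dim of the unconstrained space is 3*2g = 240.
d_2 is surjective at irreducible rho (its cokernel H^2 is dual to H^0 = 0), so dim Z^1 = 240 - 3 = 237.
Coboundaries contribute dim B^1 = 3 (injective at irreducible rho).
dim X = dim H^1 = 237 - 3 = 234.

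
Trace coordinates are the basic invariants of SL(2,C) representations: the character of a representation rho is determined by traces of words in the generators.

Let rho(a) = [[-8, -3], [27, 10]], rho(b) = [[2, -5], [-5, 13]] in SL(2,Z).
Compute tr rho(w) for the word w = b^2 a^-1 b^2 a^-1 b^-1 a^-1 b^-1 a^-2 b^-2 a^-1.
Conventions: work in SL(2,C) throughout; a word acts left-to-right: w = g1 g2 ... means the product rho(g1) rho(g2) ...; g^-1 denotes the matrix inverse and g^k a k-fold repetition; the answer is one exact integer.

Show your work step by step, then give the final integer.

-8519698843

rho(b) = [[2, -5], [-5, 13]]
... * rho(b) = [[2, -5], [-5, 13]]  ->  [[29, -75], [-75, 194]]
... * rho(a^-1) = [[10, 3], [-27, -8]]  ->  [[2315, 687], [-5988, -1777]]
... * rho(b) = [[2, -5], [-5, 13]]  ->  [[1195, -2644], [-3091, 6839]]
... * rho(b) = [[2, -5], [-5, 13]]  ->  [[15610, -40347], [-40377, 104362]]
... * rho(a^-1) = [[10, 3], [-27, -8]]  ->  [[1245469, 369606], [-3221544, -956027]]
... * rho(b^-1) = [[13, 5], [5, 2]]  ->  [[18039127, 6966557], [-46660207, -18019774]]
... * rho(a^-1) = [[10, 3], [-27, -8]]  ->  [[-7705769, -1615075], [19931828, 4177571]]
... * rho(b^-1) = [[13, 5], [5, 2]]  ->  [[-108250372, -41758995], [280001619, 108014282]]
... * rho(a^-1) = [[10, 3], [-27, -8]]  ->  [[44989145, 9320844], [-116369424, -24109399]]
... * rho(a^-1) = [[10, 3], [-27, -8]]  ->  [[198228662, 60400683], [-512740467, -156233080]]
... * rho(b^-1) = [[13, 5], [5, 2]]  ->  [[2878976021, 1111944676], [-7446791471, -2876168495]]
... * rho(b^-1) = [[13, 5], [5, 2]]  ->  [[42986411653, 16618769457], [-111189131598, -42986294345]]
... * rho(a^-1) = [[10, 3], [-27, -8]]  ->  [[-18842658809, -3990920697], [48738631335, 10322959966]]
tr = -18842658809 + 10322959966 = -8519698843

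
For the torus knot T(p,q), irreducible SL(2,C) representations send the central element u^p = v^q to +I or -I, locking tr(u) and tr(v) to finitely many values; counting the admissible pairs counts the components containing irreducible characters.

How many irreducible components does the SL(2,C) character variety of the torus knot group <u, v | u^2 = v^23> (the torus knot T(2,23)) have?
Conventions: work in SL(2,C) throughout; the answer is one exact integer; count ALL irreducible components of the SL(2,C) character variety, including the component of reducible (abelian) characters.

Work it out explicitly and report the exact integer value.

12

In the torus knot group T(2,23), u^2 = v^23 is central, so an irreducible representation sends it to +I or -I (Schur).
So on each irreducible component the traces are pinned: tr(u) = 2*cos(pi*alpha/2) with 1 <= alpha <= 1, tr(v) = 2*cos(pi*beta/23) with 1 <= beta <= 22.
u^2 = (-1)^alpha I and v^23 = (-1)^beta I must agree, so alpha and beta have equal parity.
Enumerate parity-matched pairs: 1*11 odd-odd plus 0*11 even-even gives 11.
Total: 11 irreducible-character components + 1 reducible (abelian) component = 12.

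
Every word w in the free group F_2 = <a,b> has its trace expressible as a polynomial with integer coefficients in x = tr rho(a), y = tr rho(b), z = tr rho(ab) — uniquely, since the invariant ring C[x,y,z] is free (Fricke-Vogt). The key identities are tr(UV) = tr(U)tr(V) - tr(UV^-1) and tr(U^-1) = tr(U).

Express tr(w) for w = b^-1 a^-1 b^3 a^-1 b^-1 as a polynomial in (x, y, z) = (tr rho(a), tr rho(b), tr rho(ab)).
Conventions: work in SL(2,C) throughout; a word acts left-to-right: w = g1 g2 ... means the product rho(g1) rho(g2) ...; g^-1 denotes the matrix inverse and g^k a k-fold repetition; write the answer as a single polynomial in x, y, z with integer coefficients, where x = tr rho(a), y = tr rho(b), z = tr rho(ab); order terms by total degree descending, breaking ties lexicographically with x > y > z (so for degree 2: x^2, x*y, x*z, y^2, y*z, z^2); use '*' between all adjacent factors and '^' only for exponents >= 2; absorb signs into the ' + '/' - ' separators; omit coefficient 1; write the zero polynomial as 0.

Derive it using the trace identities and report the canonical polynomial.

x*y^4*z - x^2*y^3 - y^5 - y^3*z^2 - x*y^2*z + 2*x^2*y + 5*y^3 + y*z^2 - x*z - 5*y

tr(b^2) = tr(b) tr(b) - tr(1)   [square of b] = y^2 - 2
tr(b^2 a) = tr(b) tr(a b) - tr(a)   [square of b] = y*z - x
tr(a^-1 b^2) = tr(b^2) tr(a) - tr(b^2 a)   [inverse elimination on a] = x*y^2 - y*z - x
tr(a^2 b) = tr(a) tr(b a) - tr(b)   [square of a] = x*z - y
tr(a^2) = tr(a) tr(a) - tr(1)   [square of a] = x^2 - 2
tr(a^2 b^2) = tr(b) tr(a^2 b) - tr(a^2)   [square of b] = x*y*z - x^2 - y^2 + 2
tr(a b^3 a) = tr(b) tr(a^2 b^2) - tr(a^2 b)   [square of b] = x*y^2*z - x^2*y - y^3 - x*z + 3*y
tr(a b a b) = tr(a b) tr(a b) - tr(1)   [split at a repeated a] = z^2 - 2
tr(b a b a b) = tr(b) tr(a b a b) - tr(a b a)   [square of b] = y*z^2 - x*z - y
tr(a b^3 a b) = tr(b) tr(b a b a b) - tr(b a b a)   [square of b] = y^2*z^2 - x*y*z - y^2 - z^2 + 2
tr(b^3 a b^-1 a) = tr(a b^3 a) tr(b) - tr(a b^3 a b)   [inverse elimination on b] = x*y^3*z - x^2*y^2 - y^4 - y^2*z^2 + 4*y^2 + z^2 - 2
tr(b^-1 a^-1 b^3 a) = tr(b^3 a b^-1) tr(a) - tr(b^3 a b^-1 a)   [inverse elimination on a] = -x*y^3*z + x^2*y^2 + y^4 + y^2*z^2 + x*y*z - x^2 - 4*y^2 - z^2 + 2
tr(b^-1 a^-1 b^3 a^-1) = tr(b^-1 a^-1 b^3) tr(a) - tr(b^-1 a^-1 b^3 a)   [inverse elimination on a] = x*y^3*z - y^4 - y^2*z^2 - 2*x*y*z + 4*y^2 + z^2 - 2
tr(b^3) = tr(b) tr(b^2) - tr(b)   [square of b] = y^3 - 3*y
tr(b^3 a) = tr(b) tr(a b^2) - tr(a b)   [square of b] = y^2*z - x*y - z
tr(a^-1 b^3) = tr(b^3) tr(a) - tr(b^3 a)   [inverse elimination on a] = x*y^3 - y^2*z - 2*x*y + z
tr(a^-1 b^3 a^-1) = tr(a^-1 b^3) tr(a) - tr(a^-1 b^3 a)   [inverse elimination on a] = x^2*y^3 - x*y^2*z - 2*x^2*y - y^3 + x*z + 3*y
tr(b^-1 a^-1 b^3 a^-1 b^-1) = tr(b^-1 a^-1 b^3 a^-1) tr(b) - tr(b^-1 a^-1 b^3 a^-1 b)   [inverse elimination on b] = x*y^4*z - x^2*y^3 - y^5 - y^3*z^2 - x*y^2*z + 2*x^2*y + 5*y^3 + y*z^2 - x*z - 5*y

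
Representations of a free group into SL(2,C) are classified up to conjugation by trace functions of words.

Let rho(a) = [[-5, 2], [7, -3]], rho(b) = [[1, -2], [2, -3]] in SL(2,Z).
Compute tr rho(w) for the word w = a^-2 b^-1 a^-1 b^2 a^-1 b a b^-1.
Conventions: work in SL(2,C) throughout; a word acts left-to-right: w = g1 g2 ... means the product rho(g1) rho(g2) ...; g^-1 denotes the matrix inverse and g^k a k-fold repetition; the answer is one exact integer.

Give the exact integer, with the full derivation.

-351430

rho(a^-1) = [[-3, -2], [-7, -5]]
... * rho(a^-1) = [[-3, -2], [-7, -5]]  ->  [[23, 16], [56, 39]]
... * rho(b^-1) = [[-3, 2], [-2, 1]]  ->  [[-101, 62], [-246, 151]]
... * rho(a^-1) = [[-3, -2], [-7, -5]]  ->  [[-131, -108], [-319, -263]]
... * rho(b) = [[1, -2], [2, -3]]  ->  [[-347, 586], [-845, 1427]]
... * rho(b) = [[1, -2], [2, -3]]  ->  [[825, -1064], [2009, -2591]]
... * rho(a^-1) = [[-3, -2], [-7, -5]]  ->  [[4973, 3670], [12110, 8937]]
... * rho(b) = [[1, -2], [2, -3]]  ->  [[12313, -20956], [29984, -51031]]
... * rho(a) = [[-5, 2], [7, -3]]  ->  [[-208257, 87494], [-507137, 213061]]
... * rho(b^-1) = [[-3, 2], [-2, 1]]  ->  [[449783, -329020], [1095289, -801213]]
tr = 449783 + -801213 = -351430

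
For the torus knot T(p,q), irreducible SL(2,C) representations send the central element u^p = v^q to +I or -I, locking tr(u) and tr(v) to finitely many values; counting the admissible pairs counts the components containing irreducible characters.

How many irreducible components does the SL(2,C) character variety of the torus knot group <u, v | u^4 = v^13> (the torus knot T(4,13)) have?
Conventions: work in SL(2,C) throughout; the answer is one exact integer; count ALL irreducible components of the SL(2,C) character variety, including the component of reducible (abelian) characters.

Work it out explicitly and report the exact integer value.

19

For T(4,13): irreducibility forces the central element u^4 = v^13 to one of +I, -I.
This locks tr(u) to 2*cos(pi*alpha/4), alpha in 1..3, and tr(v) to 2*cos(pi*beta/13), beta in 1..12, on each component of irreducible characters.
u^4 = (-1)^alpha I and v^13 = (-1)^beta I must agree, so alpha and beta have equal parity.
count pairs: odd alpha (2 choices) x odd beta (6), plus even alpha (1) x even beta (6): 2*6 + 1*6 = 18.
components with irreducible characters: 18; plus the single component of reducible (abelian) characters: total 19.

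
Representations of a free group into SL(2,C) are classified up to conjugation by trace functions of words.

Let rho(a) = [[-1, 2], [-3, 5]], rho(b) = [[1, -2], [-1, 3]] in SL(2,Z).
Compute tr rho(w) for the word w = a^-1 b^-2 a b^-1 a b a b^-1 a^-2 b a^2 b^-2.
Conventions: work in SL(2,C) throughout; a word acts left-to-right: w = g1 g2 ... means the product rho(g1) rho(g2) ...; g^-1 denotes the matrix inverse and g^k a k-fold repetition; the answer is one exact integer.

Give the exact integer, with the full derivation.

rho(a^-1) = [[5, -2], [3, -1]]
... * rho(b^-1) = [[3, 2], [1, 1]]  ->  [[13, 8], [8, 5]]
... * rho(b^-1) = [[3, 2], [1, 1]]  ->  [[47, 34], [29, 21]]
... * rho(a) = [[-1, 2], [-3, 5]]  ->  [[-149, 264], [-92, 163]]
... * rho(b^-1) = [[3, 2], [1, 1]]  ->  [[-183, -34], [-113, -21]]
... * rho(a) = [[-1, 2], [-3, 5]]  ->  [[285, -536], [176, -331]]
... * rho(b) = [[1, -2], [-1, 3]]  ->  [[821, -2178], [507, -1345]]
... * rho(a) = [[-1, 2], [-3, 5]]  ->  [[5713, -9248], [3528, -5711]]
... * rho(b^-1) = [[3, 2], [1, 1]]  ->  [[7891, 2178], [4873, 1345]]
... * rho(a^-1) = [[5, -2], [3, -1]]  ->  [[45989, -17960], [28400, -11091]]
... * rho(a^-1) = [[5, -2], [3, -1]]  ->  [[176065, -74018], [108727, -45709]]
... * rho(b) = [[1, -2], [-1, 3]]  ->  [[250083, -574184], [154436, -354581]]
... * rho(a) = [[-1, 2], [-3, 5]]  ->  [[1472469, -2370754], [909307, -1464033]]
... * rho(a) = [[-1, 2], [-3, 5]]  ->  [[5639793, -8908832], [3482792, -5501551]]
... * rho(b^-1) = [[3, 2], [1, 1]]  ->  [[8010547, 2370754], [4946825, 1464033]]
... * rho(b^-1) = [[3, 2], [1, 1]]  ->  [[26402395, 18391848], [16304508, 11357683]]
tr = 26402395 + 11357683 = 37760078

37760078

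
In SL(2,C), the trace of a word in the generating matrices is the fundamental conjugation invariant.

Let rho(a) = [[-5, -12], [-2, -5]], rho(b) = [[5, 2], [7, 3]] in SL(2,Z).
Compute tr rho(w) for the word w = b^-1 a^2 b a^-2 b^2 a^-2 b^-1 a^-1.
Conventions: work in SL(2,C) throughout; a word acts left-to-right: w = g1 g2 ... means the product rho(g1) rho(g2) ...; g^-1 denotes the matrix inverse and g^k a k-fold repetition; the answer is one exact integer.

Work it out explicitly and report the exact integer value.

322926187232

rho(b^-1) = [[3, -2], [-7, 5]]
... * rho(a) = [[-5, -12], [-2, -5]]  ->  [[-11, -26], [25, 59]]
... * rho(a) = [[-5, -12], [-2, -5]]  ->  [[107, 262], [-243, -595]]
... * rho(b) = [[5, 2], [7, 3]]  ->  [[2369, 1000], [-5380, -2271]]
... * rho(a^-1) = [[-5, 12], [2, -5]]  ->  [[-9845, 23428], [22358, -53205]]
... * rho(a^-1) = [[-5, 12], [2, -5]]  ->  [[96081, -235280], [-218200, 534321]]
... * rho(b) = [[5, 2], [7, 3]]  ->  [[-1166555, -513678], [2649247, 1166563]]
... * rho(b) = [[5, 2], [7, 3]]  ->  [[-9428521, -3874144], [21412176, 8798183]]
... * rho(a^-1) = [[-5, 12], [2, -5]]  ->  [[39394317, -93771532], [-89464514, 212955197]]
... * rho(a^-1) = [[-5, 12], [2, -5]]  ->  [[-384514649, 941589464], [873232964, -2138350153]]
... * rho(b^-1) = [[3, -2], [-7, 5]]  ->  [[-7744670195, 5476976618], [17588149963, -12438216693]]
... * rho(a^-1) = [[-5, 12], [2, -5]]  ->  [[49677304211, -120320925430], [-112817183201, 273248883021]]
tr = 49677304211 + 273248883021 = 322926187232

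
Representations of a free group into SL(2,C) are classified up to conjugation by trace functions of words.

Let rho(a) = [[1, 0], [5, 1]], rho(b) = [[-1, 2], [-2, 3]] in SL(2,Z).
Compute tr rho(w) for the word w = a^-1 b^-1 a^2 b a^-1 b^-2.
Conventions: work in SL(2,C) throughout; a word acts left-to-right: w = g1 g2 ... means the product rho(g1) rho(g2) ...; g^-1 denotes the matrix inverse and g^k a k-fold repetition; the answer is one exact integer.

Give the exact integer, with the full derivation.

rho(a^-1) = [[1, 0], [-5, 1]]
... * rho(b^-1) = [[3, -2], [2, -1]]  ->  [[3, -2], [-13, 9]]
... * rho(a) = [[1, 0], [5, 1]]  ->  [[-7, -2], [32, 9]]
... * rho(a) = [[1, 0], [5, 1]]  ->  [[-17, -2], [77, 9]]
... * rho(b) = [[-1, 2], [-2, 3]]  ->  [[21, -40], [-95, 181]]
... * rho(a^-1) = [[1, 0], [-5, 1]]  ->  [[221, -40], [-1000, 181]]
... * rho(b^-1) = [[3, -2], [2, -1]]  ->  [[583, -402], [-2638, 1819]]
... * rho(b^-1) = [[3, -2], [2, -1]]  ->  [[945, -764], [-4276, 3457]]
tr = 945 + 3457 = 4402

4402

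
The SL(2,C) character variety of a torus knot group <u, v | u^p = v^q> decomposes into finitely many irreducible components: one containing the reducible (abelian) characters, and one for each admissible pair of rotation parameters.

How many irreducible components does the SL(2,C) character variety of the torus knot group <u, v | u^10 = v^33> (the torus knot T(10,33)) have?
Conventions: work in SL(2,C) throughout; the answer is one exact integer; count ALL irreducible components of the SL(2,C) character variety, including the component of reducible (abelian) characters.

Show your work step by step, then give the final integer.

In the torus knot group T(10,33), u^10 = v^33 is central, so an irreducible representation sends it to +I or -I (Schur).
This locks tr(u) to 2*cos(pi*alpha/10), alpha in 1..9, and tr(v) to 2*cos(pi*beta/33), beta in 1..32, on each component of irreducible characters.
The two central values (-1)^alpha I and (-1)^beta I must be the same matrix, so alpha and beta share a parity.
count pairs: odd alpha (5 choices) x odd beta (16), plus even alpha (4) x even beta (16): 5*16 + 4*16 = 144.
That is 144 components of irreducible characters, and with the reducible (abelian) component the total is 145.

145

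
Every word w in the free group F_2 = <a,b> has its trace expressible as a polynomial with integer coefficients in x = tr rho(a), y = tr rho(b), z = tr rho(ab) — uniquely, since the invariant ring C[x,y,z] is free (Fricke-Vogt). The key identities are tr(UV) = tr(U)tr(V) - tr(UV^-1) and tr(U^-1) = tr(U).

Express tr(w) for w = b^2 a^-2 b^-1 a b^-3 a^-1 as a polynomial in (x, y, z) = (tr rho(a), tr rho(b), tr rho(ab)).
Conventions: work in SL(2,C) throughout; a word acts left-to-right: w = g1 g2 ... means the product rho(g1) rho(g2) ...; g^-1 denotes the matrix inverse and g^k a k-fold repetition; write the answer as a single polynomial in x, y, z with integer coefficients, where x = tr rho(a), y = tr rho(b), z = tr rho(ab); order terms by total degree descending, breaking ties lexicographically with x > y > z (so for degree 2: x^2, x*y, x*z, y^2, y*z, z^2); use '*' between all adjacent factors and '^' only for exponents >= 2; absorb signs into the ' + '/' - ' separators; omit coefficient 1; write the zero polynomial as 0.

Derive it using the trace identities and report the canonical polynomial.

x^3*y^5*z - x^4*y^4 - x^2*y^6 - 2*x^2*y^4*z^2 - x^3*y^3*z + x*y^5*z + x*y^3*z^3 + 2*x^4*y^2 + 6*x^2*y^4 + 3*x^2*y^2*z^2 - 4*x*y^3*z - x*y*z^3 - x^4 - 10*x^2*y^2 - x^2*z^2 - y^4 - y^2*z^2 + 4*x*y*z + 4*x^2 + 4*y^2 + z^2 - 2

so trace(a^-1) = trace(a) = x
trace(b^2 a) = trace(b) * trace(a b) - trace(a)  (reduce the b square) = y*z - x
reduce: trace(b^2) = trace(b) * trace(b) - trace(1)  (reduce the b square) = y^2 - 2
so trace(a^2 b^2) = trace(a) * trace(b^2 a) - trace(b^2)  (reduce the a square) = x*y*z - x^2 - y^2 + 2
trace(a^2 b) = trace(a) * trace(b a) - trace(b)  (reduce the a square) = x*z - y
so trace(a b^3 a) = trace(b) * trace(a^2 b^2) - trace(a^2 b)  (reduce the b square) = x*y^2*z - x^2*y - y^3 - x*z + 3*y
trace(a b a b) = trace(a b) * trace(a b) - trace(1)  (split on a) = z^2 - 2
trace(b a b a b) = trace(b) * trace(a b a b) - trace(a b a)  (reduce the b square) = y*z^2 - x*z - y
so trace(a b^3 a b) = trace(b) * trace(b a b a b) - trace(b a b a)  (reduce the b square) = y^2*z^2 - x*y*z - y^2 - z^2 + 2
so trace(a b^3 a b^-1) = trace(a b^3 a) * trace(b) - trace(a b^3 a b)  (eliminate b^-1) = x*y^3*z - x^2*y^2 - y^4 - y^2*z^2 + 4*y^2 + z^2 - 2
so trace(b^3 a b^-2 a) = trace(a b^3 a b^-1) * trace(b) - trace(a b^3 a)  (eliminate b^-1) = x*y^4*z - x^2*y^3 - y^5 - y^3*z^2 - x*y^2*z + x^2*y + 5*y^3 + y*z^2 + x*z - 5*y
trace(b a b^-2 a^-1 b^2) = trace(b^3 a b^-2) * trace(a) - trace(b^3 a b^-2 a)  (eliminate a^-1) = -x*y^4*z + x^2*y^3 + y^5 + y^3*z^2 + x*y^2*z - x^2*y - 5*y^3 - y*z^2 + 5*y
reduce: trace(b^2 a b) = trace(b) * trace(b a b) - trace(b a)  (reduce the b square) = y^2*z - x*y - z
trace(a b a b a b) = trace(b a b a) * trace(b a) - trace(a b)  (split on b) = z^3 - 3*z
so trace(a b a b a) = trace(a) * trace(b a b a) - trace(b a b)  (reduce the a square) = x*z^2 - y*z - x
reduce: trace(b^2 a b a b a) = trace(b) * trace(a b a b a b) - trace(a b a b a)  (reduce the b square) = y*z^3 - x*z^2 - 2*y*z + x
reduce: trace(a^-1 b^2 a b a b) = trace(b^2 a b a b) * trace(a) - trace(b^2 a b a b a)  (eliminate a^-1) = x*y^2*z^2 - x^2*y*z - y*z^3 - x*y^2 + 2*y*z + x
so trace(a^-1 b^2 a b a b^-1) = trace(a^-1 b^2 a b a) * trace(b) - trace(a^-1 b^2 a b a b)  (eliminate b^-1) = -x*y^2*z^2 + x^2*y*z + y^3*z + y*z^3 - 3*y*z - x
trace(b a b^-2 a^-1 b^2 a) = trace(a^-1 b^2 a b a b^-1) * trace(b) - trace(a^-1 b^2 a b a)  (eliminate b^-1) = -x*y^3*z^2 + x^2*y^2*z + y^4*z + y^2*z^3 - 4*y^2*z + z
reduce: trace(a b^-2 a^-1 b^2 a^-1 b) = trace(b a b^-2 a^-1 b^2) * trace(a) - trace(b a b^-2 a^-1 b^2 a)  (eliminate a^-1) = -x^2*y^4*z + x^3*y^3 + x*y^5 + 2*x*y^3*z^2 - y^4*z - y^2*z^3 - x^3*y - 5*x*y^3 - x*y*z^2 + 4*y^2*z + 5*x*y - z
reduce: trace(a^-1 b^-1 a b^-2 a^-1 b^2) = trace(a b^-2 a^-1 b^2 a^-1) * trace(b) - trace(a b^-2 a^-1 b^2 a^-1 b)  (eliminate b^-1) = x^2*y^4*z - x^3*y^3 - x*y^5 - 2*x*y^3*z^2 + y^4*z + y^2*z^3 + x^3*y + 5*x*y^3 + x*y*z^2 - 4*y^2*z - 4*x*y + z
reduce: trace(a^-1 b a b) = trace(b a b) * trace(a) - trace(b a b a)  (eliminate a^-1) = x*y*z - x^2 - z^2 + 2
trace(b^-1 a^-1 b a) = trace(a^-1 b a) * trace(b) - trace(a^-1 b a b)  (eliminate b^-1) = -x*y*z + x^2 + y^2 + z^2 - 2
trace(a b^-2 a^-1 b) = trace(b^-1 a^-1 b a) * trace(b) - trace(b^-1 a^-1 b a b)  (eliminate b^-1) = -x*y^2*z + x^2*y + y^3 + y*z^2 - 3*y
trace(b^-2 a^-1 b^2 a^-2 b^-1 a) = trace(a^-1 b^-1 a b^-2 a^-1 b^2) * trace(a) - trace(a^-1 b^-1 a b^-2 a^-1 b^2 a)  (eliminate a^-1) = x^3*y^4*z - x^4*y^3 - x^2*y^5 - 2*x^2*y^3*z^2 + x*y^4*z + x*y^2*z^3 + x^4*y + 5*x^2*y^3 + x^2*y*z^2 - 3*x*y^2*z - 5*x^2*y - y^3 - y*z^2 + x*z + 3*y
trace(a^-1 b) = trace(b) * trace(a) - trace(b a)  (eliminate a^-1) = x*y - z
trace(b a^-2) = trace(a^-1 b) * trace(a) - trace(a^-1 b a)  (eliminate a^-1) = x^2*y - x*z - y
trace(b^2 a^-1 b^-1 a b) = trace(b^-1 a b^3) * trace(a) - trace(b^-1 a b^3 a)  (eliminate a^-1) = -x*y^3*z + x^2*y^2 + y^4 + y^2*z^2 + x*y*z - x^2 - 4*y^2 - z^2 + 2
reduce: trace(a^2 b a) = trace(a) * trace(b a^2) - trace(b a)  (reduce the a square) = x^2*z - x*y - z
trace(a b a b^2 a) = trace(b) * trace(a^2 b a b) - trace(a^2 b a)  (reduce the b square) = x*y*z^2 - x^2*z - y^2*z + z
trace(b^-1 a b a b^2 a) = trace(a b a b^2 a) * trace(b) - trace(a b a b^2 a b)  (eliminate b^-1) = x*y^2*z^2 - x^2*y*z - y^3*z - y*z^3 + x*z^2 + 3*y*z - x
trace(b^2 a^-1 b^-1 a b a) = trace(b^-1 a b a b^2) * trace(a) - trace(b^-1 a b a b^2 a)  (eliminate a^-1) = -x*y^2*z^2 + x^2*y*z + y^3*z + y*z^3 - 3*y*z - x
trace(b^-1 a b a^-1 b^2 a^-1) = trace(b^2 a^-1 b^-1 a b) * trace(a) - trace(b^2 a^-1 b^-1 a b a)  (eliminate a^-1) = -x^2*y^3*z + x^3*y^2 + x*y^4 + 2*x*y^2*z^2 - y^3*z - y*z^3 - x^3 - 4*x*y^2 - x*z^2 + 3*y*z + 3*x
so trace(a^-1 b^2 a^-2 b^-1 a b) = trace(b^-1 a b a^-1 b^2 a^-1) * trace(a) - trace(b^-1 a b a^-1 b^2)  (eliminate a^-1) = -x^3*y^3*z + x^4*y^2 + x^2*y^4 + 2*x^2*y^2*z^2 - x*y^3*z - x*y*z^3 - x^4 - 4*x^2*y^2 - x^2*z^2 + 2*x*y*z + 4*x^2 + z^2 - 2
trace(b^-1 a^-1 b^2 a^-2 b^-1 a) = trace(a^-1 b^2 a^-2 b^-1 a) * trace(b) - trace(a^-1 b^2 a^-2 b^-1 a b)  (eliminate b^-1) = x^3*y^3*z - x^4*y^2 - x^2*y^4 - 2*x^2*y^2*z^2 + x*y^3*z + x*y*z^3 + x^4 + 5*x^2*y^2 + x^2*z^2 - 3*x*y*z - 4*x^2 - y^2 - z^2 + 2
reduce: trace(b^2 a^-2 b^-1 a b^-3 a^-1) = trace(b^-2 a^-1 b^2 a^-2 b^-1 a) * trace(b) - trace(b^-2 a^-1 b^2 a^-2 b^-1 a b)  (eliminate b^-1) = x^3*y^5*z - x^4*y^4 - x^2*y^6 - 2*x^2*y^4*z^2 - x^3*y^3*z + x*y^5*z + x*y^3*z^3 + 2*x^4*y^2 + 6*x^2*y^4 + 3*x^2*y^2*z^2 - 4*x*y^3*z - x*y*z^3 - x^4 - 10*x^2*y^2 - x^2*z^2 - y^4 - y^2*z^2 + 4*x*y*z + 4*x^2 + 4*y^2 + z^2 - 2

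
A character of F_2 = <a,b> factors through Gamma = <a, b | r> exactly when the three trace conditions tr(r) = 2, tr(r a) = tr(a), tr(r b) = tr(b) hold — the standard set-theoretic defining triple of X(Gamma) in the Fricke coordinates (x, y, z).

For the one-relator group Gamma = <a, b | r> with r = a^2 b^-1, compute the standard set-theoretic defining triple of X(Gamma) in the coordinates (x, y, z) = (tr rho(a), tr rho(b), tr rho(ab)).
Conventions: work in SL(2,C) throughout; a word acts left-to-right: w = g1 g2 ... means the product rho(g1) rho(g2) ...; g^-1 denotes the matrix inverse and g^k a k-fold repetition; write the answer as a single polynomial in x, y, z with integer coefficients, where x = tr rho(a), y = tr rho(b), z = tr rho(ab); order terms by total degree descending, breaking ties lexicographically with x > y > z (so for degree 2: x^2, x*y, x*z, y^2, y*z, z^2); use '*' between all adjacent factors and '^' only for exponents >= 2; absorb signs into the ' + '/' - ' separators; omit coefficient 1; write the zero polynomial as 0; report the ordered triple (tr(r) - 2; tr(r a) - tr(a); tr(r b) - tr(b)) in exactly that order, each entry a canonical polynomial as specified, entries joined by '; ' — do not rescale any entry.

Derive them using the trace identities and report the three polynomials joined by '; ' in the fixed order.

x^2*y - x*z - y - 2; x^3*y - x^2*z - 2*x*y - x + z; x^2 - y - 2

reduce: tr(a^2) = tr(a) * tr(a) - tr(1) = x^2 - 2
reduce: tr(a^2 b) = tr(a) * tr(b a) - tr(b) = x*z - y
reduce: tr(a^2 b^-1) = tr(a^2) * tr(b) - tr(a^2 b) = x^2*y - x*z - y
reduce: tr(a^3) = tr(a) * tr(a^2) - tr(a)   [square of a] = x^3 - 3*x
so tr(a^3 b) = tr(a) * tr(b a^2) - tr(b a)   [square of a] = x^2*z - x*y - z
reduce: tr(a^2 b^-1 a) = tr(a^3) * tr(b) - tr(a^3 b)   [inverse elimination on b] = x^3*y - x^2*z - 2*x*y + z
assemble the triple (tr(r) - 2; tr(r a) - x; tr(r b) - y)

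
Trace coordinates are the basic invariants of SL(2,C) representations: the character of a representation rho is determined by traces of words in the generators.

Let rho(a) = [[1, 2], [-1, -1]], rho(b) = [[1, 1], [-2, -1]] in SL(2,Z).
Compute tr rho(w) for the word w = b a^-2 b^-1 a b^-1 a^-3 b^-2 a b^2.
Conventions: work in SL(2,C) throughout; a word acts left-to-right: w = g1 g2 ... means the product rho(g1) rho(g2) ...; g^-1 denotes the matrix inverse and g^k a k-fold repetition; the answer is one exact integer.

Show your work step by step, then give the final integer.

3

rho(b) = [[1, 1], [-2, -1]]
... * rho(a^-1) = [[-1, -2], [1, 1]]  ->  [[0, -1], [1, 3]]
... * rho(a^-1) = [[-1, -2], [1, 1]]  ->  [[-1, -1], [2, 1]]
... * rho(b^-1) = [[-1, -1], [2, 1]]  ->  [[-1, 0], [0, -1]]
... * rho(a) = [[1, 2], [-1, -1]]  ->  [[-1, -2], [1, 1]]
... * rho(b^-1) = [[-1, -1], [2, 1]]  ->  [[-3, -1], [1, 0]]
... * rho(a^-1) = [[-1, -2], [1, 1]]  ->  [[2, 5], [-1, -2]]
... * rho(a^-1) = [[-1, -2], [1, 1]]  ->  [[3, 1], [-1, 0]]
... * rho(a^-1) = [[-1, -2], [1, 1]]  ->  [[-2, -5], [1, 2]]
... * rho(b^-1) = [[-1, -1], [2, 1]]  ->  [[-8, -3], [3, 1]]
... * rho(b^-1) = [[-1, -1], [2, 1]]  ->  [[2, 5], [-1, -2]]
... * rho(a) = [[1, 2], [-1, -1]]  ->  [[-3, -1], [1, 0]]
... * rho(b) = [[1, 1], [-2, -1]]  ->  [[-1, -2], [1, 1]]
... * rho(b) = [[1, 1], [-2, -1]]  ->  [[3, 1], [-1, 0]]
tr = 3 + 0 = 3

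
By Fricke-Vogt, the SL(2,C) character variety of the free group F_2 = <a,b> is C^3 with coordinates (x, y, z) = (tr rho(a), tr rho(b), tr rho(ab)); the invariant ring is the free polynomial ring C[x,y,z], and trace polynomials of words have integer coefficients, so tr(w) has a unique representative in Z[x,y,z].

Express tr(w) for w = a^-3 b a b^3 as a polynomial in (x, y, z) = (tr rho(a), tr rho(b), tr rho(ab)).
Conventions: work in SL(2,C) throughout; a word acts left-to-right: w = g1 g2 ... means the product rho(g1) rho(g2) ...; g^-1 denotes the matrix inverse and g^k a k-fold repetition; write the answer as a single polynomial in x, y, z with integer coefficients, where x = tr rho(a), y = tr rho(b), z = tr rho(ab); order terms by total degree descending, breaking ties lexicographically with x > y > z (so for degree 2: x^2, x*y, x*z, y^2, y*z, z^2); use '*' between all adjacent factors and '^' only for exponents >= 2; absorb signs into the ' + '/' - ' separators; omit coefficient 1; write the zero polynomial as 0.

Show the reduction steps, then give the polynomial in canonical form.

x^3*y^3*z - x^4*y^2 - x^2*y^2*z^2 - x^3*y*z - 2*x*y^3*z + x^4 + 3*x^2*y^2 + x^2*z^2 + y^2*z^2 + 3*x*y*z - 4*x^2 - y^2 - z^2 + 2

use: tr(b a b) = tr(b) tr(a b) - tr(a)   [square of b] = y*z - x
apply: tr(b^2 a b) = tr(b) tr(b a b) - tr(b a)   [square of b] = y^2*z - x*y - z
tr(b a b^3) = tr(b) tr(b^2 a b) - tr(b^2 a)   [square of b] = y^3*z - x*y^2 - 2*y*z + x
use: tr(a b a b) = tr(a b) tr(a b) - tr(1)   [split at a repeated a] = z^2 - 2
tr(a b a) = tr(a) tr(b a) - tr(b)   [square of a] = x*z - y
use: tr(b a b a b) = tr(b) tr(a b a b) - tr(a b a)   [square of b] = y*z^2 - x*z - y
tr(b a b^3 a) = tr(b) tr(b a b a b) - tr(b a b a)   [square of b] = y^2*z^2 - x*y*z - y^2 - z^2 + 2
tr(b a b^3 a^-1) = tr(b a b^3) tr(a) - tr(b a b^3 a)   [inverse elimination on a] = x*y^3*z - x^2*y^2 - y^2*z^2 - x*y*z + x^2 + y^2 + z^2 - 2
tr(a^-2 b a b^3) = tr(b a b^3 a^-1) tr(a) - tr(b a b^3)   [inverse elimination on a] = x^2*y^3*z - x^3*y^2 - x*y^2*z^2 - x^2*y*z - y^3*z + x^3 + 2*x*y^2 + x*z^2 + 2*y*z - 3*x
use: tr(a^-3 b a b^3) = tr(a^-2 b a b^3) tr(a) - tr(a^-2 b a b^3 a)   [inverse elimination on a] = x^3*y^3*z - x^4*y^2 - x^2*y^2*z^2 - x^3*y*z - 2*x*y^3*z + x^4 + 3*x^2*y^2 + x^2*z^2 + y^2*z^2 + 3*x*y*z - 4*x^2 - y^2 - z^2 + 2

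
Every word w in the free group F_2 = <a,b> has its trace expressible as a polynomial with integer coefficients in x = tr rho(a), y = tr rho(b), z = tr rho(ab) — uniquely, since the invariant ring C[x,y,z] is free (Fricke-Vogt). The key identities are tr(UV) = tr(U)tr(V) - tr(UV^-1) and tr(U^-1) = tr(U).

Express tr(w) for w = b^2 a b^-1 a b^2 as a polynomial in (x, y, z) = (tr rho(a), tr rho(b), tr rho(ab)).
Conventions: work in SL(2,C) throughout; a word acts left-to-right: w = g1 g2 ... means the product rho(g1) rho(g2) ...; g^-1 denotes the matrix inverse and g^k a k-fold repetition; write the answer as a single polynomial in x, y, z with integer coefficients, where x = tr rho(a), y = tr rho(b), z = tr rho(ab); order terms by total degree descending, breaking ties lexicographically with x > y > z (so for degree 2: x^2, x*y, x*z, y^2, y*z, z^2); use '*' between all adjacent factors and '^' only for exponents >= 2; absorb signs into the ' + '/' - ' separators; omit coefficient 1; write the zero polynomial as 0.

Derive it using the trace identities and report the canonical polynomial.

x*y^4*z - x^2*y^3 - y^5 - y^3*z^2 - x*y^2*z + x^2*y + 5*y^3 + 2*y*z^2 - x*z - 5*y

trace(b^2 a) = trace(b) * trace(a b) - trace(a)   [square of b] = y*z - x
trace(b^2) = trace(b) * trace(b) - trace(1)   [square of b] = y^2 - 2
trace(b a^2 b) = trace(a) * trace(b^2 a) - trace(b^2)   [square of a] = x*y*z - x^2 - y^2 + 2
trace(b a^2) = trace(a) * trace(b a) - trace(b)   [square of a] = x*z - y
trace(b a^2 b^2) = trace(b) * trace(b a^2 b) - trace(b a^2)   [square of b] = x*y^2*z - x^2*y - y^3 - x*z + 3*y
trace(a b^4 a) = trace(b) * trace(b a^2 b^2) - trace(b a^2 b)   [square of b] = x*y^3*z - x^2*y^2 - y^4 - 2*x*y*z + x^2 + 4*y^2 - 2
trace(a b a b) = trace(a b) * trace(a b) - trace(1)   [split at a repeated a] = z^2 - 2
trace(a b a b^2) = trace(b) * trace(a b a b) - trace(a b a)   [square of b] = y*z^2 - x*z - y
trace(b^2 a b a b) = trace(b) * trace(a b a b^2) - trace(a b a b)   [square of b] = y^2*z^2 - x*y*z - y^2 - z^2 + 2
trace(a b^4 a b) = trace(b) * trace(b^2 a b a b) - trace(b^2 a b a)   [square of b] = y^3*z^2 - x*y^2*z - y^3 - 2*y*z^2 + x*z + 3*y
trace(b^2 a b^-1 a b^2) = trace(a b^4 a) * trace(b) - trace(a b^4 a b)   [inverse elimination on b] = x*y^4*z - x^2*y^3 - y^5 - y^3*z^2 - x*y^2*z + x^2*y + 5*y^3 + 2*y*z^2 - x*z - 5*y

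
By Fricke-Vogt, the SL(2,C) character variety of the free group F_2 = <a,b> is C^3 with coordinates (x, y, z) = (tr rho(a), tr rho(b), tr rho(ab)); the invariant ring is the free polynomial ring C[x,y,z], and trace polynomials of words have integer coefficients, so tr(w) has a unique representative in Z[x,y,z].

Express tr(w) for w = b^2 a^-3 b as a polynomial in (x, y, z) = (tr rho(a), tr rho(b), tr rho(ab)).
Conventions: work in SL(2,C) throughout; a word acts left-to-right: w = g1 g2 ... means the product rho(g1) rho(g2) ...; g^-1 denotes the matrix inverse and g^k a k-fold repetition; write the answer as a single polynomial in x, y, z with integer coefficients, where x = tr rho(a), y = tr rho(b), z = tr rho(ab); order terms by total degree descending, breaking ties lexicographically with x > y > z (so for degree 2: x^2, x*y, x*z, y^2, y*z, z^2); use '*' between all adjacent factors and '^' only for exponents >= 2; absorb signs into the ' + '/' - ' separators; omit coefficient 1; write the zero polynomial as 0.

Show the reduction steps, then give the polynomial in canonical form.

x^3*y^3 - x^2*y^2*z - 2*x^3*y - 2*x*y^3 + x^2*z + y^2*z + 5*x*y - z

use: tr(b^2) = tr(b) tr(b) - tr(1) = y^2 - 2
tr(b^3) = tr(b) tr(b^2) - tr(b) = y^3 - 3*y
use: tr(b a b) = tr(b) tr(a b) - tr(a) = y*z - x
tr(b^3 a) = tr(b) tr(b a b) - tr(b a) = y^2*z - x*y - z
use: tr(a^-1 b^3) = tr(b^3) tr(a) - tr(b^3 a) = x*y^3 - y^2*z - 2*x*y + z
tr(a^-2 b^3) = tr(a^-1 b^3) tr(a) - tr(a^-1 b^3 a) = x^2*y^3 - x*y^2*z - 2*x^2*y - y^3 + x*z + 3*y
tr(b^2 a^-3 b) = tr(a^-2 b^3) tr(a) - tr(a^-2 b^3 a) = x^3*y^3 - x^2*y^2*z - 2*x^3*y - 2*x*y^3 + x^2*z + y^2*z + 5*x*y - z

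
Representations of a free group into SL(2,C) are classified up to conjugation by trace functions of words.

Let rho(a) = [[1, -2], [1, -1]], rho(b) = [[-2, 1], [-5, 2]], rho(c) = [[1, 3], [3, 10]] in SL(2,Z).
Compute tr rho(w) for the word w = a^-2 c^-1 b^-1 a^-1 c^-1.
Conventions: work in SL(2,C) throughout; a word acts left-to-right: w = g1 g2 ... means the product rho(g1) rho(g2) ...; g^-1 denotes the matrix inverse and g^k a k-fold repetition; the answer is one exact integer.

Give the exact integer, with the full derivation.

29

rho(a^-1) = [[-1, 2], [-1, 1]]
... * rho(a^-1) = [[-1, 2], [-1, 1]]  ->  [[-1, 0], [0, -1]]
... * rho(c^-1) = [[10, -3], [-3, 1]]  ->  [[-10, 3], [3, -1]]
... * rho(b^-1) = [[2, -1], [5, -2]]  ->  [[-5, 4], [1, -1]]
... * rho(a^-1) = [[-1, 2], [-1, 1]]  ->  [[1, -6], [0, 1]]
... * rho(c^-1) = [[10, -3], [-3, 1]]  ->  [[28, -9], [-3, 1]]
tr = 28 + 1 = 29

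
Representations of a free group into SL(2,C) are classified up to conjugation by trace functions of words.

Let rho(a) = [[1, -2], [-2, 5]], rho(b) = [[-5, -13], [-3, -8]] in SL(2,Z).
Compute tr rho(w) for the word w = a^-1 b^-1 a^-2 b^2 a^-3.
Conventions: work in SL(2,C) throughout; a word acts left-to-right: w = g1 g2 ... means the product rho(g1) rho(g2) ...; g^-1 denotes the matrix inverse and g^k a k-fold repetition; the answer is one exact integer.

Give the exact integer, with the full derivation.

-10682321

rho(a^-1) = [[5, 2], [2, 1]]
... * rho(b^-1) = [[-8, 13], [3, -5]]  ->  [[-34, 55], [-13, 21]]
... * rho(a^-1) = [[5, 2], [2, 1]]  ->  [[-60, -13], [-23, -5]]
... * rho(a^-1) = [[5, 2], [2, 1]]  ->  [[-326, -133], [-125, -51]]
... * rho(b) = [[-5, -13], [-3, -8]]  ->  [[2029, 5302], [778, 2033]]
... * rho(b) = [[-5, -13], [-3, -8]]  ->  [[-26051, -68793], [-9989, -26378]]
... * rho(a^-1) = [[5, 2], [2, 1]]  ->  [[-267841, -120895], [-102701, -46356]]
... * rho(a^-1) = [[5, 2], [2, 1]]  ->  [[-1580995, -656577], [-606217, -251758]]
... * rho(a^-1) = [[5, 2], [2, 1]]  ->  [[-9218129, -3818567], [-3534601, -1464192]]
tr = -9218129 + -1464192 = -10682321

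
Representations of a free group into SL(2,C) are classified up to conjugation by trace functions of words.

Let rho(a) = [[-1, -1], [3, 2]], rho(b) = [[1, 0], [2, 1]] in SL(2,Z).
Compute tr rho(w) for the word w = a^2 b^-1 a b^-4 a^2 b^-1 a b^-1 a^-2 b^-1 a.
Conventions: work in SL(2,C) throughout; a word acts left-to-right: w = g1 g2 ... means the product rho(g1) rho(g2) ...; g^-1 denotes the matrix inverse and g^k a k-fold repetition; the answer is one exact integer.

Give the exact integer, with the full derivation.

165

rho(a) = [[-1, -1], [3, 2]]
... * rho(a) = [[-1, -1], [3, 2]]  ->  [[-2, -1], [3, 1]]
... * rho(b^-1) = [[1, 0], [-2, 1]]  ->  [[0, -1], [1, 1]]
... * rho(a) = [[-1, -1], [3, 2]]  ->  [[-3, -2], [2, 1]]
... * rho(b^-1) = [[1, 0], [-2, 1]]  ->  [[1, -2], [0, 1]]
... * rho(b^-1) = [[1, 0], [-2, 1]]  ->  [[5, -2], [-2, 1]]
... * rho(b^-1) = [[1, 0], [-2, 1]]  ->  [[9, -2], [-4, 1]]
... * rho(b^-1) = [[1, 0], [-2, 1]]  ->  [[13, -2], [-6, 1]]
... * rho(a) = [[-1, -1], [3, 2]]  ->  [[-19, -17], [9, 8]]
... * rho(a) = [[-1, -1], [3, 2]]  ->  [[-32, -15], [15, 7]]
... * rho(b^-1) = [[1, 0], [-2, 1]]  ->  [[-2, -15], [1, 7]]
... * rho(a) = [[-1, -1], [3, 2]]  ->  [[-43, -28], [20, 13]]
... * rho(b^-1) = [[1, 0], [-2, 1]]  ->  [[13, -28], [-6, 13]]
... * rho(a^-1) = [[2, 1], [-3, -1]]  ->  [[110, 41], [-51, -19]]
... * rho(a^-1) = [[2, 1], [-3, -1]]  ->  [[97, 69], [-45, -32]]
... * rho(b^-1) = [[1, 0], [-2, 1]]  ->  [[-41, 69], [19, -32]]
... * rho(a) = [[-1, -1], [3, 2]]  ->  [[248, 179], [-115, -83]]
tr = 248 + -83 = 165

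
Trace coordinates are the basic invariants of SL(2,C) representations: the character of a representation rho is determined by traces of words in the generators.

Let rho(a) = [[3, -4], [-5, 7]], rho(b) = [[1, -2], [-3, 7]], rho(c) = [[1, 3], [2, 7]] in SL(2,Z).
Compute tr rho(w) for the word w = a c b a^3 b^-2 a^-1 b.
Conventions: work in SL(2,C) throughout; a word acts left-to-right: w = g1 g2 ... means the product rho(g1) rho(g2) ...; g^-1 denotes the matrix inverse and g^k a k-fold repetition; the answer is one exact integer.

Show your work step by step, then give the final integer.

rho(a) = [[3, -4], [-5, 7]]
... * rho(c) = [[1, 3], [2, 7]]  ->  [[-5, -19], [9, 34]]
... * rho(b) = [[1, -2], [-3, 7]]  ->  [[52, -123], [-93, 220]]
... * rho(a) = [[3, -4], [-5, 7]]  ->  [[771, -1069], [-1379, 1912]]
... * rho(a) = [[3, -4], [-5, 7]]  ->  [[7658, -10567], [-13697, 18900]]
... * rho(a) = [[3, -4], [-5, 7]]  ->  [[75809, -104601], [-135591, 187088]]
... * rho(b^-1) = [[7, 2], [3, 1]]  ->  [[216860, 47017], [-387873, -84094]]
... * rho(b^-1) = [[7, 2], [3, 1]]  ->  [[1659071, 480737], [-2967393, -859840]]
... * rho(a^-1) = [[7, 4], [5, 3]]  ->  [[14017182, 8078495], [-25070951, -14449092]]
... * rho(b) = [[1, -2], [-3, 7]]  ->  [[-10218303, 28515101], [18276325, -51001742]]
tr = -10218303 + -51001742 = -61220045

-61220045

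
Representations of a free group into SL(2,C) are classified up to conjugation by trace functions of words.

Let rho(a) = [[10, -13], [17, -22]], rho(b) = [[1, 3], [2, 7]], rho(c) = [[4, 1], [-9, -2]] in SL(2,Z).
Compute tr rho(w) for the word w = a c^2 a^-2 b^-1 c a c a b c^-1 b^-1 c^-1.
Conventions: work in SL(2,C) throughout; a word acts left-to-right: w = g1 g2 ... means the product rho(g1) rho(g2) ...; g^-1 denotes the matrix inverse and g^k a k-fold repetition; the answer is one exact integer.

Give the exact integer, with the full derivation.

62865264408293

rho(a) = [[10, -13], [17, -22]]
... * rho(c) = [[4, 1], [-9, -2]]  ->  [[157, 36], [266, 61]]
... * rho(c) = [[4, 1], [-9, -2]]  ->  [[304, 85], [515, 144]]
... * rho(a^-1) = [[-22, 13], [-17, 10]]  ->  [[-8133, 4802], [-13778, 8135]]
... * rho(a^-1) = [[-22, 13], [-17, 10]]  ->  [[97292, -57709], [164821, -97764]]
... * rho(b^-1) = [[7, -3], [-2, 1]]  ->  [[796462, -349585], [1349275, -592227]]
... * rho(c) = [[4, 1], [-9, -2]]  ->  [[6332113, 1495632], [10727143, 2533729]]
... * rho(a) = [[10, -13], [17, -22]]  ->  [[88746874, -115221373], [150344823, -195194897]]
... * rho(c) = [[4, 1], [-9, -2]]  ->  [[1391979853, 319189620], [2358133365, 540734617]]
... * rho(a) = [[10, -13], [17, -22]]  ->  [[19346022070, -25117909729], [32773822139, -42551895319]]
... * rho(b) = [[1, 3], [2, 7]]  ->  [[-30889797388, -117787301893], [-52329968499, -199541800816]]
... * rho(c^-1) = [[-2, -1], [9, 4]]  ->  [[-998306122261, -440259410184], [-1691216270346, -745837234765]]
... * rho(b^-1) = [[7, -3], [-2, 1]]  ->  [[-6107624035459, 2554658956599], [-10346839422892, 4327811576273]]
... * rho(c^-1) = [[-2, -1], [9, 4]]  ->  [[35207178680309, 16326259861855], [59643983032241, 27658085727984]]
tr = 35207178680309 + 27658085727984 = 62865264408293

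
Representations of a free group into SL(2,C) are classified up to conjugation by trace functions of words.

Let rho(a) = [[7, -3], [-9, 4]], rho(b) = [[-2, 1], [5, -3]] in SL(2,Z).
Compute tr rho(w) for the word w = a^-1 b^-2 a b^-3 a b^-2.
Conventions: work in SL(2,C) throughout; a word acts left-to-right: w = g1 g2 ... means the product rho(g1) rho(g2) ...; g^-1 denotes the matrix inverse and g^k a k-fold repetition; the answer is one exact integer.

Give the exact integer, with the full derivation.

-209705

rho(a^-1) = [[4, 3], [9, 7]]
... * rho(b^-1) = [[-3, -1], [-5, -2]]  ->  [[-27, -10], [-62, -23]]
... * rho(b^-1) = [[-3, -1], [-5, -2]]  ->  [[131, 47], [301, 108]]
... * rho(a) = [[7, -3], [-9, 4]]  ->  [[494, -205], [1135, -471]]
... * rho(b^-1) = [[-3, -1], [-5, -2]]  ->  [[-457, -84], [-1050, -193]]
... * rho(b^-1) = [[-3, -1], [-5, -2]]  ->  [[1791, 625], [4115, 1436]]
... * rho(b^-1) = [[-3, -1], [-5, -2]]  ->  [[-8498, -3041], [-19525, -6987]]
... * rho(a) = [[7, -3], [-9, 4]]  ->  [[-32117, 13330], [-73792, 30627]]
... * rho(b^-1) = [[-3, -1], [-5, -2]]  ->  [[29701, 5457], [68241, 12538]]
... * rho(b^-1) = [[-3, -1], [-5, -2]]  ->  [[-116388, -40615], [-267413, -93317]]
tr = -116388 + -93317 = -209705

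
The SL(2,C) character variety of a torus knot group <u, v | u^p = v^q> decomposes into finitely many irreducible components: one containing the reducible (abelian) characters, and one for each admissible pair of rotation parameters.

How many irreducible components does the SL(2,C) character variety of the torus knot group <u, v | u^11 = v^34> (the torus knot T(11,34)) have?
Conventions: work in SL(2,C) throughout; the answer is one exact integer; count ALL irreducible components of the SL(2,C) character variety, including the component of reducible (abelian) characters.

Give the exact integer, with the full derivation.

166

For T(11,34): irreducibility forces the central element u^11 = v^34 to one of +I, -I.
So on each irreducible component the traces are pinned: tr(u) = 2*cos(pi*alpha/11) with 1 <= alpha <= 10, tr(v) = 2*cos(pi*beta/34) with 1 <= beta <= 33.
The two central values (-1)^alpha I and (-1)^beta I must be the same matrix, so alpha and beta share a parity.
Counting: 5 odd alphas x 17 odd betas + 5 even alphas x 16 even betas = 85 + 80 = 165.
Total: 165 irreducible-character components + 1 reducible (abelian) component = 166.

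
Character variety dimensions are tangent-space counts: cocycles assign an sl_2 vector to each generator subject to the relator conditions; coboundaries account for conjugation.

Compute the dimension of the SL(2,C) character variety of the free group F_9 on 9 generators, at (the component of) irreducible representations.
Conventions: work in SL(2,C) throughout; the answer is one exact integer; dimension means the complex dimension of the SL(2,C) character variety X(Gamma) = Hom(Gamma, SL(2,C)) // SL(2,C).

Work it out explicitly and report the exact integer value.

The free group F_9: 9 generators, no relators.
Z^1(Gamma, Ad rho) = (sl_2)^9: a cocycle is a free choice of one sl_2 vector per generator, so dim Z^1 = 3*9 = 27.
Irreducibility makes the coboundary map sl_2 -> Z^1 injective (trivial centralizer), so dim B^1 = 3.
dim X = dim H^1 = dim Z^1 - dim B^1 = 27 - 3 = 24.

24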